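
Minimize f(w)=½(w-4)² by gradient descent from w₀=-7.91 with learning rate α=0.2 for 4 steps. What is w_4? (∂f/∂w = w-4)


step 1: grad = -7.91-4 = -11.91; w = -7.91 - 0.2·(-11.91) = -5.528
step 2: grad = -5.528-4 = -9.528; w = -5.528 - 0.2·(-9.528) = -3.6224
step 3: grad = -3.6224-4 = -7.6224; w = -3.6224 - 0.2·(-7.6224) = -2.09792
step 4: grad = -2.09792-4 = -6.09792; w = -2.09792 - 0.2·(-6.09792) = -0.878336

-0.878336


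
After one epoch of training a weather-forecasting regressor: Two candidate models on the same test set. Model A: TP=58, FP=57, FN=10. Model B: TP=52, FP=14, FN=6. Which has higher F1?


Model A: P=58/115=0.5043, R=58/68=0.8529, F1=2PR/(P+R)=2TP/(2TP+FP+FN)=116/183=0.6339
Model B: P=52/66=0.7879, R=52/58=0.8966, F1=2PR/(P+R)=2TP/(2TP+FP+FN)=104/124=0.8387
0.6339 < 0.8387 → Model B

Model B


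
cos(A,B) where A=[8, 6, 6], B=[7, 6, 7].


A·B = 8·7 + 6·6 + 6·7 = 134
‖A‖ = √136 = 11.6619, ‖B‖ = √134 = 11.5758
cos = 134/(√136·√134) = 134/√18224 = 0.9926

0.9926


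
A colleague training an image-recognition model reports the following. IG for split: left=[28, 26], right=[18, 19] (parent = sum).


Parent = [46, 45], H_parent = 0.9999
H_left = 0.999 (n=54), H_right = 0.9995 (n=37)
H_children = (54/91)·0.999 + (37/91)·0.9995 = 0.9992
IG = 0.9999 - 0.9992 = 0.0007

0.0007


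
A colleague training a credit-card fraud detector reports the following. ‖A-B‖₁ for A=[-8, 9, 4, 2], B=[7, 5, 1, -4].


d = |-8-7| + |9-5| + |4-1| + |2+ 4|
  = 15 + 4 + 3 + 6
  = 28

28


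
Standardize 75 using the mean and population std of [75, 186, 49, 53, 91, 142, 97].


μ = 99, σ = 45.7915
z = (75 - 99)/45.7915 = -0.5241

-0.5241


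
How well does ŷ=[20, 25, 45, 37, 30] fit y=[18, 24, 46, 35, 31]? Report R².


ȳ = 30.8
SS_res = Σ(y-ŷ)² = 11
SS_tot = Σ(y-ȳ)² = 458.8
R² = 1 - SS_res/SS_tot = 1 - 0.024 = 0.976

0.976


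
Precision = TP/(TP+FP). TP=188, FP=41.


Precision = TP/(TP+FP)
= 188/(188+41)
= 188/229 = 82.1%

82.1%


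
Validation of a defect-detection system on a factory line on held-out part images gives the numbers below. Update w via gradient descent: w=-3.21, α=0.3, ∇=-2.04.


w_new = w - α·∇
= -3.21 - 0.3·-2.04
= -3.21 + 0.612
= -2.598

-2.598


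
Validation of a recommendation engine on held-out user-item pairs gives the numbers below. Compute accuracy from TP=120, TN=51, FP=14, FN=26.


Accuracy = (TP+TN)/(TP+TN+FP+FN)
= (120+51)/(211)
= 171/211 = 81.04%

81.04%


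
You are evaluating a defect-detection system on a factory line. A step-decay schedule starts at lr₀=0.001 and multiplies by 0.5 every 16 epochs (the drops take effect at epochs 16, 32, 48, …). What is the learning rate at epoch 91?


n_drops = ⌊91/16⌋ = 5
lr = 0.001·0.5^5 = 0.001·0.03125 = 0.00003125

0.00003125


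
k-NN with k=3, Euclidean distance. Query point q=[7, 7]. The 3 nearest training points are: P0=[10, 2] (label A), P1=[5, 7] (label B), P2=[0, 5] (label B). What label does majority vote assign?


d(q,P0) = 5.831  (label A)
d(q,P1) = 2.0  (label B)
d(q,P2) = 7.2801  (label B)
Votes: A=1, B=2
Majority → B

B


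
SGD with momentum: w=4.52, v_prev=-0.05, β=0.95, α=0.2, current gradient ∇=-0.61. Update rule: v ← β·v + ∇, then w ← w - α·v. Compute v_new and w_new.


v_new = 0.95·-0.05 - 0.61 = -0.0475 - 0.61 = -0.6575
w_new = 4.52 - 0.2·-0.6575 = 4.52 + 0.1315 = 4.6515

v_new=-0.6575, w_new=4.6515


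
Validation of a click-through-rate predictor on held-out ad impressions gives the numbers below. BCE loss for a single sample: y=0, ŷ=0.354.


BCE = -[y·ln(p) + (1-y)·ln(1-p)]
= -0 - 1·ln(1-0.354)
= -ln(0.646) = 0.437

0.437


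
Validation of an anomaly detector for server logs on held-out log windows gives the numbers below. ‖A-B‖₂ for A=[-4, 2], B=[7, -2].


d = √((-4-7)² + (2+ 2)²)
  = √(121 + 16)
  = √137 = 11.7047

11.7047


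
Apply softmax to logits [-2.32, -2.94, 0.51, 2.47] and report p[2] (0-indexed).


Exponentials: e^-2.32=0.0983, e^-2.94=0.0529, e^0.51=1.6653, e^2.47=11.8224
Sum = 13.6389
Softmax = [0.0072, 0.0039, 0.1221, 0.8668]
p[2] = 1.6653/13.6389 = 0.1221

0.1221


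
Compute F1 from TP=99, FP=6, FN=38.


Precision = 99/105 = 0.9429
Recall = 99/137 = 0.7226
F1 = 2·P·R/(P+R) = 2·TP/(2·TP+FP+FN) = 198/(198+6+38) = 198/242 = 0.8182

0.8182


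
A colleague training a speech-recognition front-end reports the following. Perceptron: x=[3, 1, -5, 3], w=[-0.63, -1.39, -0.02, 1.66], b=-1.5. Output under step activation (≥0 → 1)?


z = (3)·(-0.63) + (1)·(-1.39) + (-5)·(-0.02) + (3)·(1.66) - 1.5
  = 0.3
step(z) = 1 (z≥0)

1


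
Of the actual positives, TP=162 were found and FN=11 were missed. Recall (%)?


Recall = TP/(TP+FN)
= 162/(162+11)
= 162/173 = 93.64%

93.64%


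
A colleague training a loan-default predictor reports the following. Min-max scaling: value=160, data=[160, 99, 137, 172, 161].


min=99, max=172
(160-99)/(172-99) = 61/73 = 0.8356

0.8356


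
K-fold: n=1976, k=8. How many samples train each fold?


Fold size = 1976/8 = 247
Training per fold = 1976 - 247 = 1729

1729


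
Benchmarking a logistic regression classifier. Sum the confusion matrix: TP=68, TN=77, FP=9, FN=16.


Total = TP + TN + FP + FN
= 68 + 77 + 9 + 16
= 170
(Predicted positive: 77, predicted negative: 93)

170


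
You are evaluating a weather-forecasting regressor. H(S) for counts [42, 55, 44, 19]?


Probabilities: [42/160, 55/160, 44/160, 19/160] ≈ [0.2625, 0.3438, 0.275, 0.1187]
H = -((42/160)·log₂(42/160) + (55/160)·log₂(55/160) + (44/160)·log₂(44/160) + (19/160)·log₂(19/160))
  = 1.9133 bits

1.9133 bits


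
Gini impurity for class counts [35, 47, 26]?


Probabilities: [35/108, 47/108, 26/108] ≈ [0.3241, 0.4352, 0.2407]
Σpᵢ² = (1225 + 2209 + 676)/108² = 4110/11664
Gini = 1 - Σpᵢ² = 1 - 4110/11664 = 0.6476

0.6476


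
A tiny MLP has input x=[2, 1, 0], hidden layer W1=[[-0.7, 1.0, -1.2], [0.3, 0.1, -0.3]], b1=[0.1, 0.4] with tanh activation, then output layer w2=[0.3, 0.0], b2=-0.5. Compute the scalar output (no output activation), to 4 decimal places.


z1[0] = (-0.7)·(2) + (1.0)·(1) + (-1.2)·(0) + 0.1 = -0.3
z1[1] = (0.3)·(2) + (0.1)·(1) + (-0.3)·(0) + 0.4 = 1.1
h = tanh(z1) = [-0.2913, 0.8005]
output = (0.3)·(-0.2913) + (0.0)·(0.8005) - 0.5 = -0.5874

-0.5874


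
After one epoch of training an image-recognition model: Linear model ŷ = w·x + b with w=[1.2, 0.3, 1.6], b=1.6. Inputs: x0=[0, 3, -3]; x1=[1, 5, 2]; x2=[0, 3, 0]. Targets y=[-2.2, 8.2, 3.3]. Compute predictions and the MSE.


ŷ0 = (1.2)·(0) + (0.3)·(3) + (1.6)·(-3) + 1.6 = -2.3
ŷ1 = (1.2)·(1) + (0.3)·(5) + (1.6)·(2) + 1.6 = 7.5
ŷ2 = (1.2)·(0) + (0.3)·(3) + (1.6)·(0) + 1.6 = 2.5
errors² = [0.01, 0.49, 0.64]
MSE = 1.1400/3 = 0.38

0.38


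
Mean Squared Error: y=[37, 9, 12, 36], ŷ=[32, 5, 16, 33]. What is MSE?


Squared errors: (37-32)²=25, (9-5)²=16, (12-16)²=16, (36-33)²=9
Sum = 66
MSE = 66/4 = 33/2

33/2


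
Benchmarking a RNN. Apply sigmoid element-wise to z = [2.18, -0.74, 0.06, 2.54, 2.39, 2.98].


σ(2.18) = 1/(1+e^-2.18) = 0.8984
σ(-0.74) = 1/(1+e^0.74) = 0.323
σ(0.06) = 1/(1+e^-0.06) = 0.515
σ(2.54) = 1/(1+e^-2.54) = 0.9269
σ(2.39) = 1/(1+e^-2.39) = 0.9161
σ(2.98) = 1/(1+e^-2.98) = 0.9517
result = [0.8984, 0.323, 0.515, 0.9269, 0.9161, 0.9517]

[0.8984, 0.323, 0.515, 0.9269, 0.9161, 0.9517]


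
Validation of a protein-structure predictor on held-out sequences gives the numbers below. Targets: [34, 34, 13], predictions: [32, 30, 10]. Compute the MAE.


Absolute errors: |34-32|=2, |34-30|=4, |13-10|=3
Sum = 9
MAE = 9/3 = 3

3


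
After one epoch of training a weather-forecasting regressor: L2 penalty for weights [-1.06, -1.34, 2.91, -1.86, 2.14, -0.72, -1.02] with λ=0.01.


‖w‖₂² = (-1.06)² + (-1.34)² + (2.91)² + (-1.86)² + (2.14)² + (-0.72)² + (-1.02)²
     = 1.1236 + 1.7956 + 8.4681 + 3.4596 + 4.5796 + 0.5184 + 1.0404
     = 20.9853
λ·‖w‖₂² = 0.01·20.9853 = 0.209853

0.209853


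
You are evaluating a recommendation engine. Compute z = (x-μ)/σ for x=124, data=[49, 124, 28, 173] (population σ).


μ = 93.5, σ = 58.1399
z = (124 - 93.5)/58.1399 = 0.5246

0.5246


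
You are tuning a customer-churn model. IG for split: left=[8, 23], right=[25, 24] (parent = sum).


Parent = [33, 47], H_parent = 0.9778
H_left = 0.8238 (n=31), H_right = 0.9997 (n=49)
H_children = (31/80)·0.8238 + (49/80)·0.9997 = 0.9315
IG = 0.9778 - 0.9315 = 0.0463

0.0463


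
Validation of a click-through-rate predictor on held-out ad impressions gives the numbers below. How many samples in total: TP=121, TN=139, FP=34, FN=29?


Total = TP + TN + FP + FN
= 121 + 139 + 34 + 29
= 323
(Predicted positive: 155, predicted negative: 168)

323


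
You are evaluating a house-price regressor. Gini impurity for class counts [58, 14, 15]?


Probabilities: [58/87, 14/87, 15/87] ≈ [0.6667, 0.1609, 0.1724]
Σpᵢ² = (3364 + 196 + 225)/87² = 3785/7569
Gini = 1 - Σpᵢ² = 1 - 3785/7569 = 0.4999

0.4999


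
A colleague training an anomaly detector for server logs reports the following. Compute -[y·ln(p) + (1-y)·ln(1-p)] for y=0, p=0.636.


BCE = -[y·ln(p) + (1-y)·ln(1-p)]
= -0 - 1·ln(1-0.636)
= -ln(0.364) = 1.0106

1.0106


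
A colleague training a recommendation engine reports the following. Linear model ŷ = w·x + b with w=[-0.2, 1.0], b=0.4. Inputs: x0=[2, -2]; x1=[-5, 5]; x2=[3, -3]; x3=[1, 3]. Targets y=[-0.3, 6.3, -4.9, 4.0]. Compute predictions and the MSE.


ŷ0 = (-0.2)·(2) + (1.0)·(-2) + 0.4 = -2.0
ŷ1 = (-0.2)·(-5) + (1.0)·(5) + 0.4 = 6.4
ŷ2 = (-0.2)·(3) + (1.0)·(-3) + 0.4 = -3.2
ŷ3 = (-0.2)·(1) + (1.0)·(3) + 0.4 = 3.2
errors² = [2.89, 0.01, 2.89, 0.64]
MSE = 6.4300/4 = 1.6075

1.6075


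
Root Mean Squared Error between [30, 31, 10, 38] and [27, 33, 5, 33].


MSE = 63/4 = 15.75
RMSE = √(63/4) = 3.9686

3.9686


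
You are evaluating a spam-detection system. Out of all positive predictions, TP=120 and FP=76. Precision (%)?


Precision = TP/(TP+FP)
= 120/(120+76)
= 120/196 = 61.22%

61.22%


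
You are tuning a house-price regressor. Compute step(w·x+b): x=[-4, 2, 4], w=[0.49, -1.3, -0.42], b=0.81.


z = (-4)·(0.49) + (2)·(-1.3) + (4)·(-0.42) + 0.81
  = -5.43
step(z) = 0 (z<0)

0


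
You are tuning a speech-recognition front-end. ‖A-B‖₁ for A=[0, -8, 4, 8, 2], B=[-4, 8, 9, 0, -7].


d = |0+ 4| + |-8-8| + |4-9| + |8-0| + |2+ 7|
  = 4 + 16 + 5 + 8 + 9
  = 42

42


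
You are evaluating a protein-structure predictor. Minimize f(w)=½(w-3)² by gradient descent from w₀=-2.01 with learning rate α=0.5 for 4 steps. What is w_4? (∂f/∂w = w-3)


step 1: grad = -2.01-3 = -5.01; w = -2.01 - 0.5·(-5.01) = 0.495
step 2: grad = 0.495-3 = -2.505; w = 0.495 - 0.5·(-2.505) = 1.7475
step 3: grad = 1.7475-3 = -1.2525; w = 1.7475 - 0.5·(-1.2525) = 2.37375
step 4: grad = 2.37375-3 = -0.62625; w = 2.37375 - 0.5·(-0.62625) = 2.686875

2.686875


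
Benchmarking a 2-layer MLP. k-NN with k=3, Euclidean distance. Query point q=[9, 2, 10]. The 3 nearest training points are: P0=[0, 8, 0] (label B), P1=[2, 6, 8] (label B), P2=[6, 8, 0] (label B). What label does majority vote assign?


d(q,P0) = 14.7309  (label B)
d(q,P1) = 8.3066  (label B)
d(q,P2) = 12.0416  (label B)
Votes: A=0, B=3
Majority → B

B


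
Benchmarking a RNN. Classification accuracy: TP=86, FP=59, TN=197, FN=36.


Accuracy = (TP+TN)/(TP+TN+FP+FN)
= (86+197)/(378)
= 283/378 = 74.87%

74.87%


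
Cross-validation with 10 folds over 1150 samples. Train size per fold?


Fold size = 1150/10 = 115
Training per fold = 1150 - 115 = 1035

1035


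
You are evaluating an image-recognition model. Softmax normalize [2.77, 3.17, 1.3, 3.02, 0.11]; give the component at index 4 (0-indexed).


Exponentials: e^2.77=15.9586, e^3.17=23.8075, e^1.3=3.6693, e^3.02=20.4913, e^0.11=1.1163
Sum = 65.043
Softmax = [0.2454, 0.366, 0.0564, 0.315, 0.0172]
p[4] = 1.1163/65.043 = 0.0172

0.0172


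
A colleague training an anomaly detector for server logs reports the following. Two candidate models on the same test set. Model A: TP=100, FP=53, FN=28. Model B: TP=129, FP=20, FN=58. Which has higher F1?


Model A: P=100/153=0.6536, R=100/128=0.7812, F1=2PR/(P+R)=2TP/(2TP+FP+FN)=200/281=0.7117
Model B: P=129/149=0.8658, R=129/187=0.6898, F1=2PR/(P+R)=2TP/(2TP+FP+FN)=258/336=0.7679
0.7117 < 0.7679 → Model B

Model B


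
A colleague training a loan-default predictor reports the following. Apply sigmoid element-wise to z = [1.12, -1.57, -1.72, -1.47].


σ(1.12) = 1/(1+e^-1.12) = 0.754
σ(-1.57) = 1/(1+e^1.57) = 0.1722
σ(-1.72) = 1/(1+e^1.72) = 0.1519
σ(-1.47) = 1/(1+e^1.47) = 0.1869
result = [0.754, 0.1722, 0.1519, 0.1869]

[0.754, 0.1722, 0.1519, 0.1869]


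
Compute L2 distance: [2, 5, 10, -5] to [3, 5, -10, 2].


d = √((2-3)² + (5-5)² + (10+ 10)² + (-5-2)²)
  = √(1 + 0 + 400 + 49)
  = √450 = 21.2132

21.2132


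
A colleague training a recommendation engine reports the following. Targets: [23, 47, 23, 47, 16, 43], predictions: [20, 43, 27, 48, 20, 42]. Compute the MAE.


Absolute errors: |23-20|=3, |47-43|=4, |23-27|=4, |47-48|=1, |16-20|=4, |43-42|=1
Sum = 17
MAE = 17/6 = 17/6

17/6


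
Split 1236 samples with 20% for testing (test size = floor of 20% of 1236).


Test = ⌊1236·20/100⌋ = 247
Train = 1236 - 247 = 989

Train: 989, Test: 247


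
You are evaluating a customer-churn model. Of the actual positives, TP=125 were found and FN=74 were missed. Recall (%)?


Recall = TP/(TP+FN)
= 125/(125+74)
= 125/199 = 62.81%

62.81%


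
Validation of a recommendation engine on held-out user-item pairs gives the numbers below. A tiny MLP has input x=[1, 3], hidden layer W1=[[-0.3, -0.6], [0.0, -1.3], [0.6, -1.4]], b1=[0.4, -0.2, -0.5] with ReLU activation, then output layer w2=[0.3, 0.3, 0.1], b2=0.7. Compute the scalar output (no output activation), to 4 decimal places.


z1[0] = (-0.3)·(1) + (-0.6)·(3) + 0.4 = -1.7
z1[1] = (0.0)·(1) + (-1.3)·(3) - 0.2 = -4.1
z1[2] = (0.6)·(1) + (-1.4)·(3) - 0.5 = -4.1
h = ReLU(z1) = [0.0, 0.0, 0.0]
output = (0.3)·(0.0) + (0.3)·(0.0) + (0.1)·(0.0) + 0.7 = 0.7

0.7


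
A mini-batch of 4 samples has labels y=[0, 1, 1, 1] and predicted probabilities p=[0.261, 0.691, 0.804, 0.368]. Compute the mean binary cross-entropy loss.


L[0] = -ln(1-0.261) = -ln(0.739) = 0.3025
L[1] = -ln(0.691) = 0.3696
L[2] = -ln(0.804) = 0.2182
L[3] = -ln(0.368) = 0.9997
mean = (0.3025 + 0.3696 + 0.2182 + 0.9997)/4 = 0.4725

0.4725


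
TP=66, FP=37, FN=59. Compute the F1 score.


Precision = 66/103 = 0.6408
Recall = 66/125 = 0.528
F1 = 2·P·R/(P+R) = 2·TP/(2·TP+FP+FN) = 132/(132+37+59) = 132/228 = 0.5789

0.5789


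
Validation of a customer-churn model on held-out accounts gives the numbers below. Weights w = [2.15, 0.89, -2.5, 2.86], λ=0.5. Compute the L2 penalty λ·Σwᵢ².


‖w‖₂² = (2.15)² + (0.89)² + (-2.5)² + (2.86)²
     = 4.6225 + 0.7921 + 6.25 + 8.1796
     = 19.8442
λ·‖w‖₂² = 0.5·19.8442 = 9.9221

9.9221


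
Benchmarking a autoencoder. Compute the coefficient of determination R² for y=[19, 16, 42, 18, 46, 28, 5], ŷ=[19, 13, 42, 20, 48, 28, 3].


ȳ = 24.8571
SS_res = Σ(y-ŷ)² = 21
SS_tot = Σ(y-ȳ)² = 1304.86
R² = 1 - SS_res/SS_tot = 1 - 0.0161 = 0.9839

0.9839


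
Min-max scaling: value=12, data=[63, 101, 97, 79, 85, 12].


min=12, max=101
(12-12)/(101-12) = 0/89 = 0.0

0.0


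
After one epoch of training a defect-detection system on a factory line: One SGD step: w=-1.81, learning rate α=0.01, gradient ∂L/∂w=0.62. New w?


w_new = w - α·∇
= -1.81 - 0.01·0.62
= -1.81 - 0.0062
= -1.8162

-1.8162


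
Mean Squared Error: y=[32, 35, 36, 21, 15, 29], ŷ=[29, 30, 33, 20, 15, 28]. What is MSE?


Squared errors: (32-29)²=9, (35-30)²=25, (36-33)²=9, (21-20)²=1, (15-15)²=0, (29-28)²=1
Sum = 45
MSE = 45/6 = 15/2

15/2


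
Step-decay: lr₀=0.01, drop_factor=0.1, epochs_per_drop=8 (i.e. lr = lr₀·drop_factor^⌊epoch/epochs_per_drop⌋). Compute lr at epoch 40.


n_drops = ⌊40/8⌋ = 5
lr = 0.01·0.1^5 = 0.01·0.00001 = 0.0000001

0.0000001


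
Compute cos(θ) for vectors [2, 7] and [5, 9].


A·B = 2·5 + 7·9 = 73
‖A‖ = √53 = 7.2801, ‖B‖ = √106 = 10.2956
cos = 73/(√53·√106) = 73/√5618 = 0.9739

0.9739


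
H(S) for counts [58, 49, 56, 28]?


Probabilities: [58/191, 49/191, 56/191, 28/191] ≈ [0.3037, 0.2565, 0.2932, 0.1466]
H = -((58/191)·log₂(58/191) + (49/191)·log₂(49/191) + (56/191)·log₂(56/191) + (28/191)·log₂(28/191))
  = 1.9507 bits

1.9507 bits


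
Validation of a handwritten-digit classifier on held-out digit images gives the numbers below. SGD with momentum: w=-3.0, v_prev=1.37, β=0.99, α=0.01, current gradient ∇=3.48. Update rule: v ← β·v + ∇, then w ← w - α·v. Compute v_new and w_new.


v_new = 0.99·1.37 + 3.48 = 1.3563 + 3.48 = 4.8363
w_new = -3.0 - 0.01·4.8363 = -3.0 - 0.048363 = -3.048363

v_new=4.8363, w_new=-3.048363


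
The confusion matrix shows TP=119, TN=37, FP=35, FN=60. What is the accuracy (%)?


Accuracy = (TP+TN)/(TP+TN+FP+FN)
= (119+37)/(251)
= 156/251 = 62.15%

62.15%


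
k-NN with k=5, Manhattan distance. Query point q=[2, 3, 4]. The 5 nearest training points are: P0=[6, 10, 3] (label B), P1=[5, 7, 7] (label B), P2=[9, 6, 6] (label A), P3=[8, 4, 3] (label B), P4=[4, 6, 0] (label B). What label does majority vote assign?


d(q,P0) = 12  (label B)
d(q,P1) = 10  (label B)
d(q,P2) = 12  (label A)
d(q,P3) = 8  (label B)
d(q,P4) = 9  (label B)
Votes: A=1, B=4
Majority → B

B


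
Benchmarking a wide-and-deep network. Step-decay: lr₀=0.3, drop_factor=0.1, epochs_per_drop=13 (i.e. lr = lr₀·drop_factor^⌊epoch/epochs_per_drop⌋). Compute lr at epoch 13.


n_drops = ⌊13/13⌋ = 1
lr = 0.3·0.1^1 = 0.3·0.1 = 0.03

0.03


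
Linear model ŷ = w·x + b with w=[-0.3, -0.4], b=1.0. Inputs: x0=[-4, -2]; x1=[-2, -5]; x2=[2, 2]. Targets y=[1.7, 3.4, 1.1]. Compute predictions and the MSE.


ŷ0 = (-0.3)·(-4) + (-0.4)·(-2) + 1.0 = 3.0
ŷ1 = (-0.3)·(-2) + (-0.4)·(-5) + 1.0 = 3.6
ŷ2 = (-0.3)·(2) + (-0.4)·(2) + 1.0 = -0.4
errors² = [1.69, 0.04, 2.25]
MSE = 3.9800/3 = 1.3267

1.3267


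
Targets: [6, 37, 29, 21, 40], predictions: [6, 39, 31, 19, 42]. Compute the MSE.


Squared errors: (6-6)²=0, (37-39)²=4, (29-31)²=4, (21-19)²=4, (40-42)²=4
Sum = 16
MSE = 16/5 = 16/5

16/5


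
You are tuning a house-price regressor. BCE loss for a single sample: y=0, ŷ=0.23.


BCE = -[y·ln(p) + (1-y)·ln(1-p)]
= -0 - 1·ln(1-0.23)
= -ln(0.77) = 0.2614

0.2614


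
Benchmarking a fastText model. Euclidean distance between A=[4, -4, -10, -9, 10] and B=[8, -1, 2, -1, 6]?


d = √((4-8)² + (-4+ 1)² + (-10-2)² + (-9+ 1)² + (10-6)²)
  = √(16 + 9 + 144 + 64 + 16)
  = √249 = 15.7797

15.7797


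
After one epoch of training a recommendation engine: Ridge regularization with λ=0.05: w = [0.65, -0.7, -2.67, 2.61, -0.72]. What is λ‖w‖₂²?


‖w‖₂² = (0.65)² + (-0.7)² + (-2.67)² + (2.61)² + (-0.72)²
     = 0.4225 + 0.49 + 7.1289 + 6.8121 + 0.5184
     = 15.3719
λ·‖w‖₂² = 0.05·15.3719 = 0.768595

0.768595


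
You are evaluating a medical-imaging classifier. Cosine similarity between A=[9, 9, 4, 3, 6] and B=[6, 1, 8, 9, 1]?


A·B = 9·6 + 9·1 + 4·8 + 3·9 + 6·1 = 128
‖A‖ = √223 = 14.9332, ‖B‖ = √183 = 13.5277
cos = 128/(√223·√183) = 128/√40809 = 0.6336

0.6336


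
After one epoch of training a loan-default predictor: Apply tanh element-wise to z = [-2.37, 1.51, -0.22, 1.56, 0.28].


tanh(-2.37) = -0.9827
tanh(1.51) = 0.9069
tanh(-0.22) = -0.2165
tanh(1.56) = 0.9154
tanh(0.28) = 0.2729
result = [-0.9827, 0.9069, -0.2165, 0.9154, 0.2729]

[-0.9827, 0.9069, -0.2165, 0.9154, 0.2729]


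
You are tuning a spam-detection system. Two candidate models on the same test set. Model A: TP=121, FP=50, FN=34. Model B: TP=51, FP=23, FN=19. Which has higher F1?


Model A: P=121/171=0.7076, R=121/155=0.7806, F1=2PR/(P+R)=2TP/(2TP+FP+FN)=242/326=0.7423
Model B: P=51/74=0.6892, R=51/70=0.7286, F1=2PR/(P+R)=2TP/(2TP+FP+FN)=102/144=0.7083
0.7423 > 0.7083 → Model A

Model A


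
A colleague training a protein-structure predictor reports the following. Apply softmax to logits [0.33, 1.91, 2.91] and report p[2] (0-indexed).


Exponentials: e^0.33=1.391, e^1.91=6.7531, e^2.91=18.3568
Sum = 26.5009
Softmax = [0.0525, 0.2548, 0.6927]
p[2] = 18.3568/26.5009 = 0.6927

0.6927


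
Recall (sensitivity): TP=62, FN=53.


Recall = TP/(TP+FN)
= 62/(62+53)
= 62/115 = 53.91%

53.91%


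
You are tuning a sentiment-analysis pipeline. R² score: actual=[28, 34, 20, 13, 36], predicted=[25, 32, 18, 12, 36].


ȳ = 26.2
SS_res = Σ(y-ŷ)² = 18
SS_tot = Σ(y-ȳ)² = 372.8
R² = 1 - SS_res/SS_tot = 1 - 0.0483 = 0.9517

0.9517


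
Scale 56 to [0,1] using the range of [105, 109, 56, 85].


min=56, max=109
(56-56)/(109-56) = 0/53 = 0.0

0.0


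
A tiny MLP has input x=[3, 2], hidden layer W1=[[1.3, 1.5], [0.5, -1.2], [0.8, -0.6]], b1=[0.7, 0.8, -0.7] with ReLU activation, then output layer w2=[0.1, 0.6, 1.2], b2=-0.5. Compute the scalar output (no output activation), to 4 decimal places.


z1[0] = (1.3)·(3) + (1.5)·(2) + 0.7 = 7.6
z1[1] = (0.5)·(3) + (-1.2)·(2) + 0.8 = -0.1
z1[2] = (0.8)·(3) + (-0.6)·(2) - 0.7 = 0.5
h = ReLU(z1) = [7.6, 0.0, 0.5]
output = (0.1)·(7.6) + (0.6)·(0.0) + (1.2)·(0.5) - 0.5 = 0.86

0.86


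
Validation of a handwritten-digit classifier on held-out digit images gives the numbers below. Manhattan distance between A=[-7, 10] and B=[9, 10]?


d = |-7-9| + |10-10|
  = 16 + 0
  = 16

16


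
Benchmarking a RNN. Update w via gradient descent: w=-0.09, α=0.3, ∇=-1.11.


w_new = w - α·∇
= -0.09 - 0.3·-1.11
= -0.09 + 0.333
= 0.243

0.243


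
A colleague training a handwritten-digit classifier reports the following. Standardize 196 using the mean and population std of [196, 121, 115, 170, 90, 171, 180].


μ = 149, σ = 36.8704
z = (196 - 149)/36.8704 = 1.2747

1.2747


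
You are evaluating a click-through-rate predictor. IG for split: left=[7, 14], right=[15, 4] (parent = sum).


Parent = [22, 18], H_parent = 0.9928
H_left = 0.9183 (n=21), H_right = 0.7425 (n=19)
H_children = (21/40)·0.9183 + (19/40)·0.7425 = 0.8348
IG = 0.9928 - 0.8348 = 0.158

0.158


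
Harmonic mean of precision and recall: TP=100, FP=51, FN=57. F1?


Precision = 100/151 = 0.6623
Recall = 100/157 = 0.6369
F1 = 2·P·R/(P+R) = 2·TP/(2·TP+FP+FN) = 200/(200+51+57) = 200/308 = 0.6494

0.6494


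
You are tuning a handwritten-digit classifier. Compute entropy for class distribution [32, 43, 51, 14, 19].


Probabilities: [32/159, 43/159, 51/159, 14/159, 19/159] ≈ [0.2013, 0.2704, 0.3208, 0.0881, 0.1195]
H = -((32/159)·log₂(32/159) + (43/159)·log₂(43/159) + (51/159)·log₂(51/159) + (14/159)·log₂(14/159) + (19/159)·log₂(19/159))
  = 2.1768 bits

2.1768 bits


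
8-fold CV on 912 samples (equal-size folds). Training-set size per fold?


Fold size = 912/8 = 114
Training per fold = 912 - 114 = 798

798


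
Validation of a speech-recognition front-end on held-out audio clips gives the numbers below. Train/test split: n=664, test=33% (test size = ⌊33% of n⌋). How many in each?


Test = ⌊664·33/100⌋ = 219
Train = 664 - 219 = 445

Train: 445, Test: 219


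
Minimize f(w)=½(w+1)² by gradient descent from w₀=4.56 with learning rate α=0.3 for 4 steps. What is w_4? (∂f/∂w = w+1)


step 1: grad = 4.56+1 = 5.56; w = 4.56 - 0.3·(5.56) = 2.892
step 2: grad = 2.892+1 = 3.892; w = 2.892 - 0.3·(3.892) = 1.7244
step 3: grad = 1.7244+1 = 2.7244; w = 1.7244 - 0.3·(2.7244) = 0.90708
step 4: grad = 0.90708+1 = 1.90708; w = 0.90708 - 0.3·(1.90708) = 0.334956

0.334956


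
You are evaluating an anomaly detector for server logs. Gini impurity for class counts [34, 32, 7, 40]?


Probabilities: [34/113, 32/113, 7/113, 40/113] ≈ [0.3009, 0.2832, 0.0619, 0.354]
Σpᵢ² = (1156 + 1024 + 49 + 1600)/113² = 3829/12769
Gini = 1 - Σpᵢ² = 1 - 3829/12769 = 0.7001

0.7001


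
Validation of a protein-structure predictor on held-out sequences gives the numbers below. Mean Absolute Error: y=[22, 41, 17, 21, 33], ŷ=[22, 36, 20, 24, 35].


Absolute errors: |22-22|=0, |41-36|=5, |17-20|=3, |21-24|=3, |33-35|=2
Sum = 13
MAE = 13/5 = 13/5

13/5


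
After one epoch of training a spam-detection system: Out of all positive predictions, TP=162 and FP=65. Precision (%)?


Precision = TP/(TP+FP)
= 162/(162+65)
= 162/227 = 71.37%

71.37%


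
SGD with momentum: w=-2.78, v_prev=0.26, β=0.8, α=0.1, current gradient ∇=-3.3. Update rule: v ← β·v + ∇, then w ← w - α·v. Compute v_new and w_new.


v_new = 0.8·0.26 - 3.3 = 0.208 - 3.3 = -3.092
w_new = -2.78 - 0.1·-3.092 = -2.78 + 0.3092 = -2.4708

v_new=-3.092, w_new=-2.4708


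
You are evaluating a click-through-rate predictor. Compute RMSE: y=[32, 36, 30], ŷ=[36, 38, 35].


MSE = 45/3 = 15
RMSE = √(45/3) = 3.873

3.873


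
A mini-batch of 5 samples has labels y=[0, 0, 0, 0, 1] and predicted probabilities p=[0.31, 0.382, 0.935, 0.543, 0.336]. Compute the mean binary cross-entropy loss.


L[0] = -ln(1-0.31) = -ln(0.69) = 0.3711
L[1] = -ln(1-0.382) = -ln(0.618) = 0.4813
L[2] = -ln(1-0.935) = -ln(0.065) = 2.7334
L[3] = -ln(1-0.543) = -ln(0.457) = 0.7831
L[4] = -ln(0.336) = 1.0906
mean = (0.3711 + 0.4813 + 2.7334 + 0.7831 + 1.0906)/5 = 1.0919

1.0919


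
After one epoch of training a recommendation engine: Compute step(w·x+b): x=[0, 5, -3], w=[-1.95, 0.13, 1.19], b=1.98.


z = (0)·(-1.95) + (5)·(0.13) + (-3)·(1.19) + 1.98
  = -0.94
step(z) = 0 (z<0)

0


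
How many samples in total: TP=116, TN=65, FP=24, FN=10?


Total = TP + TN + FP + FN
= 116 + 65 + 24 + 10
= 215
(Predicted positive: 140, predicted negative: 75)

215


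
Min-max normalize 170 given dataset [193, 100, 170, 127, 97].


min=97, max=193
(170-97)/(193-97) = 73/96 = 0.7604

0.7604


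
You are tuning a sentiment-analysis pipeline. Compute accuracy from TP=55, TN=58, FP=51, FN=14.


Accuracy = (TP+TN)/(TP+TN+FP+FN)
= (55+58)/(178)
= 113/178 = 63.48%

63.48%


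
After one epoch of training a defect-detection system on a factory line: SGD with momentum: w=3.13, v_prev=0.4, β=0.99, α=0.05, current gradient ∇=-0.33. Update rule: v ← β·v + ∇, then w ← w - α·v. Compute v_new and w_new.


v_new = 0.99·0.4 - 0.33 = 0.396 - 0.33 = 0.066
w_new = 3.13 - 0.05·0.066 = 3.13 - 0.0033 = 3.1267

v_new=0.066, w_new=3.1267


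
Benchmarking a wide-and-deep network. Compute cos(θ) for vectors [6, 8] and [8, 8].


A·B = 6·8 + 8·8 = 112
‖A‖ = √100 = 10, ‖B‖ = √128 = 11.3137
cos = 112/(√100·√128) = 112/√12800 = 0.9899

0.9899


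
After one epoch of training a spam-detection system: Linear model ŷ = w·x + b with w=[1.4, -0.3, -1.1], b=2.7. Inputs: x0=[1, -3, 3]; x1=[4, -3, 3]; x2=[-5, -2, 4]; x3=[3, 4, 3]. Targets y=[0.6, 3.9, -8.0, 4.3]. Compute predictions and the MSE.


ŷ0 = (1.4)·(1) + (-0.3)·(-3) + (-1.1)·(3) + 2.7 = 1.7
ŷ1 = (1.4)·(4) + (-0.3)·(-3) + (-1.1)·(3) + 2.7 = 5.9
ŷ2 = (1.4)·(-5) + (-0.3)·(-2) + (-1.1)·(4) + 2.7 = -8.1
ŷ3 = (1.4)·(3) + (-0.3)·(4) + (-1.1)·(3) + 2.7 = 2.4
errors² = [1.21, 4.0, 0.01, 3.61]
MSE = 8.8300/4 = 2.2075

2.2075


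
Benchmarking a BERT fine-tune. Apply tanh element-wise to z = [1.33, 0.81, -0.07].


tanh(1.33) = 0.8692
tanh(0.81) = 0.6696
tanh(-0.07) = -0.0699
result = [0.8692, 0.6696, -0.0699]

[0.8692, 0.6696, -0.0699]


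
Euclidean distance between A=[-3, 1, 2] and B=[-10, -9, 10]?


d = √((-3+ 10)² + (1+ 9)² + (2-10)²)
  = √(49 + 100 + 64)
  = √213 = 14.5945

14.5945


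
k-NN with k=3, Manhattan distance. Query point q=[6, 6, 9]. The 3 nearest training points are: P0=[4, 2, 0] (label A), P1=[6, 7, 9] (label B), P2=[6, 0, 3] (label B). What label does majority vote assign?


d(q,P0) = 15  (label A)
d(q,P1) = 1  (label B)
d(q,P2) = 12  (label B)
Votes: A=1, B=2
Majority → B

B


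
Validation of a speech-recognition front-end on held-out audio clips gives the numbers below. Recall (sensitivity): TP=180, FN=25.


Recall = TP/(TP+FN)
= 180/(180+25)
= 180/205 = 87.8%

87.8%


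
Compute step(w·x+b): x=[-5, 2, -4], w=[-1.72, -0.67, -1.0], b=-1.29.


z = (-5)·(-1.72) + (2)·(-0.67) + (-4)·(-1.0) - 1.29
  = 9.97
step(z) = 1 (z≥0)

1


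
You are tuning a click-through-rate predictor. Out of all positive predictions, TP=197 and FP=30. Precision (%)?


Precision = TP/(TP+FP)
= 197/(197+30)
= 197/227 = 86.78%

86.78%


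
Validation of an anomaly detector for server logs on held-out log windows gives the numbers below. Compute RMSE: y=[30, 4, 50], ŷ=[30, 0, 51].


MSE = 17/3 = 5.6667
RMSE = √(17/3) = 2.3805

2.3805


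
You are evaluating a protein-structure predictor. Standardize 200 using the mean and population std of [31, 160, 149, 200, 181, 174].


μ = 149.1667, σ = 55.219
z = (200 - 149.1667)/55.219 = 0.9206

0.9206


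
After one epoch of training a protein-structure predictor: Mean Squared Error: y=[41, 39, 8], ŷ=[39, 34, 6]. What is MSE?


Squared errors: (41-39)²=4, (39-34)²=25, (8-6)²=4
Sum = 33
MSE = 33/3 = 11

11


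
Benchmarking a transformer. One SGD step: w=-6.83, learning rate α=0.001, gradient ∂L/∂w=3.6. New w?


w_new = w - α·∇
= -6.83 - 0.001·3.6
= -6.83 - 0.0036
= -6.8336

-6.8336


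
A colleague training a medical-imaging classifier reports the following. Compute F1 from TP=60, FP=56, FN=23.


Precision = 60/116 = 0.5172
Recall = 60/83 = 0.7229
F1 = 2·P·R/(P+R) = 2·TP/(2·TP+FP+FN) = 120/(120+56+23) = 120/199 = 0.603

0.603


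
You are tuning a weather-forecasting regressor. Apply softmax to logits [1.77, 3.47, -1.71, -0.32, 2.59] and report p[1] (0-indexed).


Exponentials: e^1.77=5.8709, e^3.47=32.1367, e^-1.71=0.1809, e^-0.32=0.7261, e^2.59=13.3298
Sum = 52.2444
Softmax = [0.1124, 0.6151, 0.0035, 0.0139, 0.2551]
p[1] = 32.1367/52.2444 = 0.6151

0.6151


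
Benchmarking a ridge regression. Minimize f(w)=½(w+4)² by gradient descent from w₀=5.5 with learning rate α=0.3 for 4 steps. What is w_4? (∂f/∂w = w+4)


step 1: grad = 5.5+4 = 9.5; w = 5.5 - 0.3·(9.5) = 2.65
step 2: grad = 2.65+4 = 6.65; w = 2.65 - 0.3·(6.65) = 0.655
step 3: grad = 0.655+4 = 4.655; w = 0.655 - 0.3·(4.655) = -0.7415
step 4: grad = -0.7415+4 = 3.2585; w = -0.7415 - 0.3·(3.2585) = -1.71905

-1.71905


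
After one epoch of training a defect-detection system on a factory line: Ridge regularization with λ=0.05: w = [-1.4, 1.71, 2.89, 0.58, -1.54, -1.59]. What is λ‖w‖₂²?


‖w‖₂² = (-1.4)² + (1.71)² + (2.89)² + (0.58)² + (-1.54)² + (-1.59)²
     = 1.96 + 2.9241 + 8.3521 + 0.3364 + 2.3716 + 2.5281
     = 18.4723
λ·‖w‖₂² = 0.05·18.4723 = 0.923615

0.923615


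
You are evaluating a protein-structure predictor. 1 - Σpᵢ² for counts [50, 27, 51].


Probabilities: [50/128, 27/128, 51/128] ≈ [0.3906, 0.2109, 0.3984]
Σpᵢ² = (2500 + 729 + 2601)/128² = 5830/16384
Gini = 1 - Σpᵢ² = 1 - 5830/16384 = 0.6442

0.6442


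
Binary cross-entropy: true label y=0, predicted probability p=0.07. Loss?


BCE = -[y·ln(p) + (1-y)·ln(1-p)]
= -0 - 1·ln(1-0.07)
= -ln(0.93) = 0.0726

0.0726


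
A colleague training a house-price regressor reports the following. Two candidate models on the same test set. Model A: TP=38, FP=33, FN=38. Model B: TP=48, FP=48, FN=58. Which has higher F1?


Model A: P=38/71=0.5352, R=38/76=0.5, F1=2PR/(P+R)=2TP/(2TP+FP+FN)=76/147=0.517
Model B: P=48/96=0.5, R=48/106=0.4528, F1=2PR/(P+R)=2TP/(2TP+FP+FN)=96/202=0.4752
0.517 > 0.4752 → Model A

Model A


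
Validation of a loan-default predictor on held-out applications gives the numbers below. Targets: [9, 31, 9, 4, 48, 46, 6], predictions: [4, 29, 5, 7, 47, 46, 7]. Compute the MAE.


Absolute errors: |9-4|=5, |31-29|=2, |9-5|=4, |4-7|=3, |48-47|=1, |46-46|=0, |6-7|=1
Sum = 16
MAE = 16/7 = 16/7

16/7


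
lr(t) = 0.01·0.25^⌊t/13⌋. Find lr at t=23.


n_drops = ⌊23/13⌋ = 1
lr = 0.01·0.25^1 = 0.01·0.25 = 0.0025

0.0025


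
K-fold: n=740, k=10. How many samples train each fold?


Fold size = 740/10 = 74
Training per fold = 740 - 74 = 666

666


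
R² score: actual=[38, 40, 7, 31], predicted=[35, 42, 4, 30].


ȳ = 29
SS_res = Σ(y-ŷ)² = 23
SS_tot = Σ(y-ȳ)² = 690
R² = 1 - SS_res/SS_tot = 1 - 0.0333 = 0.9667

0.9667


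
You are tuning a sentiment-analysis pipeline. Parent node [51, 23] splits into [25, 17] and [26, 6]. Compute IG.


Parent = [51, 23], H_parent = 0.8941
H_left = 0.9737 (n=42), H_right = 0.6962 (n=32)
H_children = (42/74)·0.9737 + (32/74)·0.6962 = 0.8537
IG = 0.8941 - 0.8537 = 0.0404

0.0404


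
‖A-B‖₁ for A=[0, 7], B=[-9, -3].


d = |0+ 9| + |7+ 3|
  = 9 + 10
  = 19

19


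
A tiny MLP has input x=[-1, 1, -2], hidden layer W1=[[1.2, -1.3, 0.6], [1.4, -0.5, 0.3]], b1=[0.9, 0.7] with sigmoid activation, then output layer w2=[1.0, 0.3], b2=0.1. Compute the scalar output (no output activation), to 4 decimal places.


z1[0] = (1.2)·(-1) + (-1.3)·(1) + (0.6)·(-2) + 0.9 = -2.8
z1[1] = (1.4)·(-1) + (-0.5)·(1) + (0.3)·(-2) + 0.7 = -1.8
h = sigmoid(z1) = [0.0573, 0.1419]
output = (1.0)·(0.0573) + (0.3)·(0.1419) + 0.1 = 0.1999

0.1999


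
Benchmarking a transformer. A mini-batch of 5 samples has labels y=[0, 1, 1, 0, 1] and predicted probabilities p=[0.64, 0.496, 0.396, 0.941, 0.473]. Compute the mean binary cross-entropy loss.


L[0] = -ln(1-0.64) = -ln(0.36) = 1.0217
L[1] = -ln(0.496) = 0.7012
L[2] = -ln(0.396) = 0.9263
L[3] = -ln(1-0.941) = -ln(0.059) = 2.8302
L[4] = -ln(0.473) = 0.7487
mean = (1.0217 + 0.7012 + 0.9263 + 2.8302 + 0.7487)/5 = 1.2456

1.2456


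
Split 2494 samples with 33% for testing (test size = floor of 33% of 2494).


Test = ⌊2494·33/100⌋ = 823
Train = 2494 - 823 = 1671

Train: 1671, Test: 823


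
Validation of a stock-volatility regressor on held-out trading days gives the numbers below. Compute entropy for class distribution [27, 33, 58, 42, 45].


Probabilities: [27/205, 33/205, 58/205, 42/205, 45/205] ≈ [0.1317, 0.161, 0.2829, 0.2049, 0.2195]
H = -((27/205)·log₂(27/205) + (33/205)·log₂(33/205) + (58/205)·log₂(58/205) + (42/205)·log₂(42/205) + (45/205)·log₂(45/205))
  = 2.2735 bits

2.2735 bits


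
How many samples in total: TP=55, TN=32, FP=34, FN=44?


Total = TP + TN + FP + FN
= 55 + 32 + 34 + 44
= 165
(Predicted positive: 89, predicted negative: 76)

165


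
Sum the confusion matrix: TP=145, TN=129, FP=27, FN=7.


Total = TP + TN + FP + FN
= 145 + 129 + 27 + 7
= 308
(Predicted positive: 172, predicted negative: 136)

308


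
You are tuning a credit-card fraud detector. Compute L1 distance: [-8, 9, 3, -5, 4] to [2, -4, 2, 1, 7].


d = |-8-2| + |9+ 4| + |3-2| + |-5-1| + |4-7|
  = 10 + 13 + 1 + 6 + 3
  = 33

33


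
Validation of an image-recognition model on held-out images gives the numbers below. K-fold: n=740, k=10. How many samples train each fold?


Fold size = 740/10 = 74
Training per fold = 740 - 74 = 666

666


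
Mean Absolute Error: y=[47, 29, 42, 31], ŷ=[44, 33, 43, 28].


Absolute errors: |47-44|=3, |29-33|=4, |42-43|=1, |31-28|=3
Sum = 11
MAE = 11/4 = 11/4

11/4


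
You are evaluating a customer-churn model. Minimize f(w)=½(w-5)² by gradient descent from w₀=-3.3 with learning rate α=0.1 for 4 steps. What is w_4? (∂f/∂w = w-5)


step 1: grad = -3.3-5 = -8.3; w = -3.3 - 0.1·(-8.3) = -2.47
step 2: grad = -2.47-5 = -7.47; w = -2.47 - 0.1·(-7.47) = -1.723
step 3: grad = -1.723-5 = -6.723; w = -1.723 - 0.1·(-6.723) = -1.0507
step 4: grad = -1.0507-5 = -6.0507; w = -1.0507 - 0.1·(-6.0507) = -0.44563

-0.44563


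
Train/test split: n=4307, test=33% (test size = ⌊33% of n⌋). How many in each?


Test = ⌊4307·33/100⌋ = 1421
Train = 4307 - 1421 = 2886

Train: 2886, Test: 1421


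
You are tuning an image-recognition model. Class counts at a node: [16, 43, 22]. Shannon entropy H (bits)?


Probabilities: [16/81, 43/81, 22/81] ≈ [0.1975, 0.5309, 0.2716]
H = -((16/81)·log₂(16/81) + (43/81)·log₂(43/81) + (22/81)·log₂(22/81))
  = 1.4579 bits

1.4579 bits


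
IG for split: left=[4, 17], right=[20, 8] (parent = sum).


Parent = [24, 25], H_parent = 0.9997
H_left = 0.7025 (n=21), H_right = 0.8631 (n=28)
H_children = (21/49)·0.7025 + (28/49)·0.8631 = 0.7943
IG = 0.9997 - 0.7943 = 0.2054

0.2054


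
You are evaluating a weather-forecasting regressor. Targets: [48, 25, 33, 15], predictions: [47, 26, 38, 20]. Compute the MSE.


Squared errors: (48-47)²=1, (25-26)²=1, (33-38)²=25, (15-20)²=25
Sum = 52
MSE = 52/4 = 13

13


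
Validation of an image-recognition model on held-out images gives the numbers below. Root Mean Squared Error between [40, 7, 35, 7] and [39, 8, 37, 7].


MSE = 6/4 = 1.5
RMSE = √(6/4) = 1.2247

1.2247


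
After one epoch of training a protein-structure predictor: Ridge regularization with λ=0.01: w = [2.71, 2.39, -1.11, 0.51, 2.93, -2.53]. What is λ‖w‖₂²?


‖w‖₂² = (2.71)² + (2.39)² + (-1.11)² + (0.51)² + (2.93)² + (-2.53)²
     = 7.3441 + 5.7121 + 1.2321 + 0.2601 + 8.5849 + 6.4009
     = 29.5342
λ·‖w‖₂² = 0.01·29.5342 = 0.295342

0.295342


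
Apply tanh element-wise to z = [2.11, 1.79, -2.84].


tanh(2.11) = 0.971
tanh(1.79) = 0.9458
tanh(-2.84) = -0.9932
result = [0.971, 0.9458, -0.9932]

[0.971, 0.9458, -0.9932]


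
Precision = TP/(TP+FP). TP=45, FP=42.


Precision = TP/(TP+FP)
= 45/(45+42)
= 45/87 = 51.72%

51.72%


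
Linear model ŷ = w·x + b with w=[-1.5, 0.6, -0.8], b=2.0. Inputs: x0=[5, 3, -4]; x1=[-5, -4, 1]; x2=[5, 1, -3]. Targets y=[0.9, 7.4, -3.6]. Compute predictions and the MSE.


ŷ0 = (-1.5)·(5) + (0.6)·(3) + (-0.8)·(-4) + 2.0 = -0.5
ŷ1 = (-1.5)·(-5) + (0.6)·(-4) + (-0.8)·(1) + 2.0 = 6.3
ŷ2 = (-1.5)·(5) + (0.6)·(1) + (-0.8)·(-3) + 2.0 = -2.5
errors² = [1.96, 1.21, 1.21]
MSE = 4.3800/3 = 1.46

1.46


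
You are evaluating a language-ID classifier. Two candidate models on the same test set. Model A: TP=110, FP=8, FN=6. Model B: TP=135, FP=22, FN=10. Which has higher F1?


Model A: P=110/118=0.9322, R=110/116=0.9483, F1=2PR/(P+R)=2TP/(2TP+FP+FN)=220/234=0.9402
Model B: P=135/157=0.8599, R=135/145=0.931, F1=2PR/(P+R)=2TP/(2TP+FP+FN)=270/302=0.894
0.9402 > 0.894 → Model A

Model A


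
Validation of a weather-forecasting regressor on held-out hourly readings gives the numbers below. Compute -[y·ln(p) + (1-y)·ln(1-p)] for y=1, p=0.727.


BCE = -[y·ln(p) + (1-y)·ln(1-p)]
= -1·ln(0.727) - 0
= -ln(0.727) = 0.3188

0.3188


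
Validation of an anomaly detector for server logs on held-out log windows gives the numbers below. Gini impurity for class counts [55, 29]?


Probabilities: [55/84, 29/84] ≈ [0.6548, 0.3452]
Σpᵢ² = (3025 + 841)/84² = 3866/7056
Gini = 1 - Σpᵢ² = 1 - 3866/7056 = 0.4521

0.4521


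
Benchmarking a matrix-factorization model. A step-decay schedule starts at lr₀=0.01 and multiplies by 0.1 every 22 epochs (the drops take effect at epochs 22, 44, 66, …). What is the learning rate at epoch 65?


n_drops = ⌊65/22⌋ = 2
lr = 0.01·0.1^2 = 0.01·0.01 = 0.0001

0.0001


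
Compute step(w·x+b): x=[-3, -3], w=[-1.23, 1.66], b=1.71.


z = (-3)·(-1.23) + (-3)·(1.66) + 1.71
  = 0.42
step(z) = 1 (z≥0)

1


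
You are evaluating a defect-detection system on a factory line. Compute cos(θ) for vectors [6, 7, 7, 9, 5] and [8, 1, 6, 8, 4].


A·B = 6·8 + 7·1 + 7·6 + 9·8 + 5·4 = 189
‖A‖ = √240 = 15.4919, ‖B‖ = √181 = 13.4536
cos = 189/(√240·√181) = 189/√43440 = 0.9068

0.9068
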